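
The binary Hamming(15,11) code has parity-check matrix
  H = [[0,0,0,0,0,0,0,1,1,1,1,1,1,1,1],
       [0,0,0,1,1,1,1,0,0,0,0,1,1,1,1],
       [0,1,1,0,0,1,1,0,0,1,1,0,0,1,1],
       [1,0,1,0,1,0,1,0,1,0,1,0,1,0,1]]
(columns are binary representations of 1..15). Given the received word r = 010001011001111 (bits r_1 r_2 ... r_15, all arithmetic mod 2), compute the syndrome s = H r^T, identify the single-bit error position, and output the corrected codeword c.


s = (0, 1, 0, 1)^T, error position = 5, corrected codeword c = 010011011001111

Compute s = H r^T mod 2 one row at a time:
  s_1 = 1 + 1 + 0 + 0 + 1 + 1 + 1 + 1 = 6 ≡ 0 (mod 2).
  s_2 = 0 + 0 + 1 + 0 + 1 + 1 + 1 + 1 = 5 ≡ 1 (mod 2).
  s_3 = 1 + 0 + 1 + 0 + 0 + 0 + 1 + 1 = 4 ≡ 0 (mod 2).
  s_4 = 0 + 0 + 0 + 0 + 1 + 0 + 1 + 1 = 3 ≡ 1 (mod 2).
s = (0, 1, 0, 1)^T — this equals column 5 of H (binary 0101), so error is at position 5.
Correct: flip bit 5 of r = 010001011001111 to get c = 010011011001111.


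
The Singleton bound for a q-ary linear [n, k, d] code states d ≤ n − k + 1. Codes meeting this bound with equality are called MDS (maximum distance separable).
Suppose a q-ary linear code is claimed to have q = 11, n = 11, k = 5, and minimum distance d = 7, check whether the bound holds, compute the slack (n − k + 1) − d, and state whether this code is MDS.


Singleton RHS = n − k + 1 = 7, slack = 0, bound satisfied, MDS.

Singleton bound: d ≤ n − k + 1.
Here n = 11, k = 5, so n − k + 1 = 7.
Given d = 7, check d ≤ 7: YES.
Slack = (n − k + 1) − d = 0.
The code is MDS (slack = 0).
Description: the claimed parameters are [11, 5, 7]_11; such a code would be MDS (meets Singleton bound).


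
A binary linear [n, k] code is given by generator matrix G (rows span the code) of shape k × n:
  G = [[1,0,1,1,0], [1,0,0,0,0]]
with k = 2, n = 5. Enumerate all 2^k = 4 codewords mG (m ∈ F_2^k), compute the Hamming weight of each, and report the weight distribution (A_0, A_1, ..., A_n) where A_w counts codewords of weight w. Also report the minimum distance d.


Weight distribution: A_0 = 1, A_1 = 1, A_2 = 1, A_3 = 1. Minimum distance d = 1.

Enumerate all 2^2 = 4 messages m ∈ F_2^2.
For each, compute codeword c = mG in F_2^5, then tally its weight.
  m = 00 → c = 00000, weight = 0.
  m = 10 → c = 10110, weight = 3.
  m = 01 → c = 10000, weight = 1.
  m = 11 → c = 00110, weight = 2.
Tally weights:
  weight 0: 1 codewords.
  weight 1: 1 codewords.
  weight 2: 1 codewords.
  weight 3: 1 codewords.
Minimum distance d = smallest w > 0 with A_w > 0 = 1.
Sanity: Σ A_w = 4 = 2^2 = 4 ✓.


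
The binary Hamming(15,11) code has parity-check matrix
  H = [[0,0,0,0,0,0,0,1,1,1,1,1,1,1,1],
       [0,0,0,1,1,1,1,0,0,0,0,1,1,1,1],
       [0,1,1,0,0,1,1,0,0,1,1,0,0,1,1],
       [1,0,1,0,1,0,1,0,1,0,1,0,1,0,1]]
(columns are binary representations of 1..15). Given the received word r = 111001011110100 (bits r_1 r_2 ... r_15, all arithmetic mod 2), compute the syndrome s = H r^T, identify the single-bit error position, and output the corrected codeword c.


s = (1, 0, 1, 1)^T, error position = 11, corrected codeword c = 111001011100100

Compute s = H r^T mod 2 one row at a time:
  s_1 = 1 + 1 + 1 + 1 + 0 + 1 + 0 + 0 = 5 ≡ 1 (mod 2).
  s_2 = 0 + 0 + 1 + 0 + 0 + 1 + 0 + 0 = 2 ≡ 0 (mod 2).
  s_3 = 1 + 1 + 1 + 0 + 1 + 1 + 0 + 0 = 5 ≡ 1 (mod 2).
  s_4 = 1 + 1 + 0 + 0 + 1 + 1 + 1 + 0 = 5 ≡ 1 (mod 2).
s = (1, 0, 1, 1)^T — this equals column 11 of H (binary 1011), so error is at position 11.
Correct: flip bit 11 of r = 111001011110100 to get c = 111001011100100.


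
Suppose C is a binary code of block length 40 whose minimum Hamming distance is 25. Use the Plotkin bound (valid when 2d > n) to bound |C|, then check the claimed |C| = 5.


Plotkin bound M ≤ 4; given |C| = 5 > bound (violated).

Check applicability: 2d = 50, n = 40.
2d − n = 10 > 0, so Plotkin applies.
Compute d/(2d−n) = 25/10 ≈ 2.5000.
⌊d/(2d−n)⌋ = 2.
Plotkin bound: M ≤ 2·2 = 4.
Given |C| = 5, check: VIOLATED.
This |C| is above the Plotkin bound, so no binary code with n = 40, d = 25 and 5 codewords exists.


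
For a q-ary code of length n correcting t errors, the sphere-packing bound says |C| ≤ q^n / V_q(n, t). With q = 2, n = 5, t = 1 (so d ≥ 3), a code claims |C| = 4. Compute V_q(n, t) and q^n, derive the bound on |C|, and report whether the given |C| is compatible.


V_q(n, t) = 6, q^n = 32, Hamming bound = 5, |C| = 4 ≤ bound (satisfied).

Step 1: Compute V_q(n, t) = Σ_{j=0}^1 C(n, j) (q−1)^j.
  j = 0: C(5,0)·(1)^0 = 1·1 = 1.
  j = 1: C(5,1)·(1)^1 = 5·1 = 5.
  V_q(n, t) = 1 + 5 = 6.
Step 2: q^n = 2^5 = 32.
Step 3: Hamming bound ⌊q^n / V_q(n,t)⌋ = ⌊32/6⌋ = 5.
Step 4: Compare |C| = 4 to 5: satisfied.
The claimed |C| lies below the Hamming bound.


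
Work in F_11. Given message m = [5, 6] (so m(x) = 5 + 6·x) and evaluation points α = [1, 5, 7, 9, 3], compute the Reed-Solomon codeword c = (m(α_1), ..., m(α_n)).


c = [0, 2, 3, 4, 1]

Message polynomial: m(x) = 5 + 6·x (mod 11).
For each evaluation point α_i, compute m(α_i) mod 11:
  α_1 = 1: Horner steps 6 → 0, so m(1) = 0.
  α_2 = 5: Horner steps 6 → 2, so m(5) = 2.
  α_3 = 7: Horner steps 6 → 3, so m(7) = 3.
  α_4 = 9: Horner steps 6 → 4, so m(9) = 4.
  α_5 = 3: Horner steps 6 → 1, so m(3) = 1.
Codeword c = [0, 2, 3, 4, 1] ∈ F_11^5.


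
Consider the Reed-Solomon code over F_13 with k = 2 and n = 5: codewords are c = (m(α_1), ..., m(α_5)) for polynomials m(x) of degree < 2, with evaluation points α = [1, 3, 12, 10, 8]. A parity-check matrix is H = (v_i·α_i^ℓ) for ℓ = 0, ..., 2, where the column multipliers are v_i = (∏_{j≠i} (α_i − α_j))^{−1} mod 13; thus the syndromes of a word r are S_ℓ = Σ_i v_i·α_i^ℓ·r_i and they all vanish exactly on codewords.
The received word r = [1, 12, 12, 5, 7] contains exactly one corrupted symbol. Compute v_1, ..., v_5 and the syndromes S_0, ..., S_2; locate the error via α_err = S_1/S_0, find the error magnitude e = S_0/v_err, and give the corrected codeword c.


S = (4, 9, 4), error at position 3, error magnitude e = 9, c = [1, 12, 3, 5, 7].

Step 1: column multipliers v_i = (∏_{j≠i}(α_i − α_j))^{−1} mod 13.
  i = 1 (α = 1): (1−3)(1−12)(1−10)(1−8) = (−2)·(−11)·(−9)·(−7) = 1386 ≡ 8, so v_1 = 8^{−1} = 5 (mod 13).
  i = 2 (α = 3): (3−1)(3−12)(3−10)(3−8) = 2·(−9)·(−7)·(−5) = −630 ≡ 7, so v_2 = 7^{−1} = 2 (mod 13).
  i = 3 (α = 12): (12−1)(12−3)(12−10)(12−8) = 11·9·2·4 = 792 ≡ 12, so v_3 = 12^{−1} = 12 (mod 13).
  i = 4 (α = 10): (10−1)(10−3)(10−12)(10−8) = 9·7·(−2)·2 = −252 ≡ 8, so v_4 = 8^{−1} = 5 (mod 13).
  i = 5 (α = 8): (8−1)(8−3)(8−12)(8−10) = 7·5·(−4)·(−2) = 280 ≡ 7, so v_5 = 7^{−1} = 2 (mod 13).
  v = [5, 2, 12, 5, 2].
Step 2: syndromes of r = [1, 12, 12, 5, 7] (all sums mod 13).
  S_0 = Σ v_i r_i = 5·1 + 2·12 + 12·12 + 5·5 + 2·7 = 212 ≡ 4.
  S_1 = Σ v_i α_i r_i = 5·1·1 + 2·3·12 + 12·12·12 + 5·10·5 + 2·8·7 = 2167 ≡ 9.
  α_i^2 mod 13 = [1, 9, 1, 9, 12].
  S_2 = Σ v_i α_i^2 r_i = 5·1·1 + 2·9·12 + 12·1·12 + 5·9·5 + 2·12·7 = 758 ≡ 4.
  S = (4, 9, 4) ≠ 0, so r is not a codeword (an error is present).
Step 3: locate the error. For a single error e at position i, S_ℓ = v_i·e·α_i^ℓ, so α_err = S_1/S_0.
  S_0^{−1} = 4^{−1} = 10 (mod 13), so α_err = 9·10 = 90 ≡ 12 = α_3. Error position i = 3.
  Consistency check: S_2/S_1 = 4·3 = 12 ≡ 12 = α_err ✓ (single-error assumption holds).
Step 4: error magnitude e = S_0/v_3 = S_0·∏_{j≠3}(α_3 − α_j) = 4·12 = 48 ≡ 9 (mod 13).
Step 5: correct position 3: c_3 = r_3 − e = 12 − 9 ≡ 3 (mod 13). Hence c = [1, 12, 3, 5, 7].
  Check: interpolating c through the α_i gives m(x) = 2 + 12·x (degree < 2) with m(α_i) = c_i for every i, so c is indeed a codeword.


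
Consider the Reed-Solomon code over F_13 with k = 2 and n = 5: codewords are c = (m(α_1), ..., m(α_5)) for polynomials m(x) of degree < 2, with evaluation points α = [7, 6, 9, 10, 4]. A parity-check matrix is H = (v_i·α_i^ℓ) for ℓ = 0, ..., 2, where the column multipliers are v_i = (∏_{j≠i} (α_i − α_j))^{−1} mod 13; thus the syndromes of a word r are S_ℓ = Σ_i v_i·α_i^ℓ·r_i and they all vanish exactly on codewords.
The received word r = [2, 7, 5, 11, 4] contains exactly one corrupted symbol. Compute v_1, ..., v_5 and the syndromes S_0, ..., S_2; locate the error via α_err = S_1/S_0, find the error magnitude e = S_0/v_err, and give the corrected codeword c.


S = (9, 12, 3), error at position 4, error magnitude e = 11, c = [2, 7, 5, 0, 4].

Step 1: column multipliers v_i = (∏_{j≠i}(α_i − α_j))^{−1} mod 13.
  i = 1 (α = 7): (7−6)(7−9)(7−10)(7−4) = 1·(−2)·(−3)·3 = 18 ≡ 5, so v_1 = 5^{−1} = 8 (mod 13).
  i = 2 (α = 6): (6−7)(6−9)(6−10)(6−4) = (−1)·(−3)·(−4)·2 = −24 ≡ 2, so v_2 = 2^{−1} = 7 (mod 13).
  i = 3 (α = 9): (9−7)(9−6)(9−10)(9−4) = 2·3·(−1)·5 = −30 ≡ 9, so v_3 = 9^{−1} = 3 (mod 13).
  i = 4 (α = 10): (10−7)(10−6)(10−9)(10−4) = 3·4·1·6 = 72 ≡ 7, so v_4 = 7^{−1} = 2 (mod 13).
  i = 5 (α = 4): (4−7)(4−6)(4−9)(4−10) = (−3)·(−2)·(−5)·(−6) = 180 ≡ 11, so v_5 = 11^{−1} = 6 (mod 13).
  v = [8, 7, 3, 2, 6].
Step 2: syndromes of r = [2, 7, 5, 11, 4] (all sums mod 13).
  S_0 = Σ v_i r_i = 8·2 + 7·7 + 3·5 + 2·11 + 6·4 = 126 ≡ 9.
  S_1 = Σ v_i α_i r_i = 8·7·2 + 7·6·7 + 3·9·5 + 2·10·11 + 6·4·4 = 857 ≡ 12.
  α_i^2 mod 13 = [10, 10, 3, 9, 3].
  S_2 = Σ v_i α_i^2 r_i = 8·10·2 + 7·10·7 + 3·3·5 + 2·9·11 + 6·3·4 = 965 ≡ 3.
  S = (9, 12, 3) ≠ 0, so r is not a codeword (an error is present).
Step 3: locate the error. For a single error e at position i, S_ℓ = v_i·e·α_i^ℓ, so α_err = S_1/S_0.
  S_0^{−1} = 9^{−1} = 3 (mod 13), so α_err = 12·3 = 36 ≡ 10 = α_4. Error position i = 4.
  Consistency check: S_2/S_1 = 3·12 = 36 ≡ 10 = α_err ✓ (single-error assumption holds).
Step 4: error magnitude e = S_0/v_4 = S_0·∏_{j≠4}(α_4 − α_j) = 9·7 = 63 ≡ 11 (mod 13).
Step 5: correct position 4: c_4 = r_4 − e = 11 − 11 ≡ 0 (mod 13). Hence c = [2, 7, 5, 0, 4].
  Check: interpolating c through the α_i gives m(x) = 11 + 8·x (degree < 2) with m(α_i) = c_i for every i, so c is indeed a codeword.


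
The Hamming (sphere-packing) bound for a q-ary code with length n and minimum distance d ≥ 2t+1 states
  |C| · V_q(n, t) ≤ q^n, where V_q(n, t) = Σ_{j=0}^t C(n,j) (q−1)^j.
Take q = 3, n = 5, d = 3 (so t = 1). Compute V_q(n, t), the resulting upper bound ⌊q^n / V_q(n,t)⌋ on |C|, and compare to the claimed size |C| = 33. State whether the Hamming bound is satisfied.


V_q(n, t) = 11, q^n = 243, Hamming bound = 22, |C| = 33 > bound (violated).

Step 1: Compute V_q(n, t) = Σ_{j=0}^1 C(n, j) (q−1)^j.
  j = 0: C(5,0)·(2)^0 = 1·1 = 1.
  j = 1: C(5,1)·(2)^1 = 5·2 = 10.
  V_q(n, t) = 1 + 10 = 11.
Step 2: q^n = 3^5 = 243.
Step 3: Hamming bound ⌊q^n / V_q(n,t)⌋ = ⌊243/11⌋ = 22.
Step 4: Compare |C| = 33 to 22: violated.
The claimed |C| lies above the Hamming bound, so no 3-ary code of length 5 with d ≥ 3 can have 33 codewords.


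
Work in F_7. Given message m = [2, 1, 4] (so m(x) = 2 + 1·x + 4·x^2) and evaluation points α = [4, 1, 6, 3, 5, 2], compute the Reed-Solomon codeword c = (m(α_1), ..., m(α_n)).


c = [0, 0, 5, 6, 2, 6]

Message polynomial: m(x) = 2 + 1·x + 4·x^2 (mod 7).
For each evaluation point α_i, compute m(α_i) mod 7:
  α_1 = 4: Horner steps 4 → 3 → 0, so m(4) = 0.
  α_2 = 1: Horner steps 4 → 5 → 0, so m(1) = 0.
  α_3 = 6: Horner steps 4 → 4 → 5, so m(6) = 5.
  α_4 = 3: Horner steps 4 → 6 → 6, so m(3) = 6.
  α_5 = 5: Horner steps 4 → 0 → 2, so m(5) = 2.
  α_6 = 2: Horner steps 4 → 2 → 6, so m(2) = 6.
Codeword c = [0, 0, 5, 6, 2, 6] ∈ F_7^6.


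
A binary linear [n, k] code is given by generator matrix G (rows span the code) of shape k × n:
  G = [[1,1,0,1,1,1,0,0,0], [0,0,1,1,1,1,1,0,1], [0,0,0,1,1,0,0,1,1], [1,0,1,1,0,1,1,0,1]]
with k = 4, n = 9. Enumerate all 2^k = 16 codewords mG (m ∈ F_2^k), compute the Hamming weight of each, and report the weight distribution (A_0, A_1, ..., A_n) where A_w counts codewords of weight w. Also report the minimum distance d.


Weight distribution: A_0 = 1, A_2 = 1, A_3 = 1, A_4 = 3, A_5 = 6, A_6 = 3, A_7 = 1. Minimum distance d = 2.

Enumerate all 2^4 = 16 messages m ∈ F_2^4.
For each, compute codeword c = mG in F_2^9, then tally its weight.
  m = 0000 → c = 000000000, weight = 0.
  m = 1000 → c = 110111000, weight = 5.
  m = 0100 → c = 001111101, weight = 6.
  m = 1100 → c = 111000101, weight = 5.
  m = 0010 → c = 000110011, weight = 4.
  m = 1010 → c = 110001011, weight = 5.
  m = 0110 → c = 001001110, weight = 4.
  m = 1110 → c = 111110110, weight = 7.
  m = 0001 → c = 101101101, weight = 6.
  m = 1001 → c = 011010101, weight = 5.
  m = 0101 → c = 100010000, weight = 2.
  m = 1101 → c = 010101000, weight = 3.
  m = 0011 → c = 101011110, weight = 6.
  m = 1011 → c = 011100110, weight = 5.
  m = 0111 → c = 100100011, weight = 4.
  m = 1111 → c = 010011011, weight = 5.
Tally weights:
  weight 0: 1 codewords.
  weight 2: 1 codewords.
  weight 3: 1 codewords.
  weight 4: 3 codewords.
  weight 5: 6 codewords.
  weight 6: 3 codewords.
  weight 7: 1 codewords.
Minimum distance d = smallest w > 0 with A_w > 0 = 2.
Sanity: Σ A_w = 16 = 2^4 = 16 ✓.


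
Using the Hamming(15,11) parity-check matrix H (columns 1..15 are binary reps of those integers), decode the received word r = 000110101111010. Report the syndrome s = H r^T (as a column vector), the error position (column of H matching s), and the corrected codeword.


s = (1, 1, 0, 0)^T, error position = 12, corrected codeword c = 000110101110010

Compute s = H r^T mod 2 one row at a time:
  s_1 = 0 + 1 + 1 + 1 + 1 + 0 + 1 + 0 = 5 ≡ 1 (mod 2).
  s_2 = 1 + 1 + 0 + 1 + 1 + 0 + 1 + 0 = 5 ≡ 1 (mod 2).
  s_3 = 0 + 0 + 0 + 1 + 1 + 1 + 1 + 0 = 4 ≡ 0 (mod 2).
  s_4 = 0 + 0 + 1 + 1 + 1 + 1 + 0 + 0 = 4 ≡ 0 (mod 2).
s = (1, 1, 0, 0)^T — this equals column 12 of H (binary 1100), so error is at position 12.
Correct: flip bit 12 of r = 000110101111010 to get c = 000110101110010.


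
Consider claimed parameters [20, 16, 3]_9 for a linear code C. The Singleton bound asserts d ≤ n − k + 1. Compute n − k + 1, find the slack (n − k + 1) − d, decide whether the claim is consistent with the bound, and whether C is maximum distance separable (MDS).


Singleton RHS = n − k + 1 = 5, slack = 2, bound satisfied, not MDS.

Singleton bound: d ≤ n − k + 1.
Here n = 20, k = 16, so n − k + 1 = 5.
Given d = 3, check d ≤ 5: YES.
Slack = (n − k + 1) − d = 2.
The code is NOT MDS (slack = 2 > 0).
Description: the claimed parameters are [20, 16, 3]_9; such a code would be non-MDS.


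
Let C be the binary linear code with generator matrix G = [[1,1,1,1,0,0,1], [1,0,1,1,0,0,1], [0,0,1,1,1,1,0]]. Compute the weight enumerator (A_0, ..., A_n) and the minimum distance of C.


Weight distribution: A_0 = 1, A_1 = 1, A_4 = 3, A_5 = 3. Minimum distance d = 1.

Enumerate all 2^3 = 8 messages m ∈ F_2^3.
For each, compute codeword c = mG in F_2^7, then tally its weight.
  m = 000 → c = 0000000, weight = 0.
  m = 100 → c = 1111001, weight = 5.
  m = 010 → c = 1011001, weight = 4.
  m = 110 → c = 0100000, weight = 1.
  m = 001 → c = 0011110, weight = 4.
  m = 101 → c = 1100111, weight = 5.
  m = 011 → c = 1000111, weight = 4.
  m = 111 → c = 0111110, weight = 5.
Tally weights:
  weight 0: 1 codewords.
  weight 1: 1 codewords.
  weight 4: 3 codewords.
  weight 5: 3 codewords.
Minimum distance d = smallest w > 0 with A_w > 0 = 1.
Sanity: Σ A_w = 8 = 2^3 = 8 ✓.


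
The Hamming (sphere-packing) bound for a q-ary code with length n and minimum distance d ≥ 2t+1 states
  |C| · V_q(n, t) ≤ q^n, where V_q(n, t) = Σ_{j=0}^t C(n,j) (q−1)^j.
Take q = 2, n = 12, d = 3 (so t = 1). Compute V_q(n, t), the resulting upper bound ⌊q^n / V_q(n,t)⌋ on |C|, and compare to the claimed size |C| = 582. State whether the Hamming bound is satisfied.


V_q(n, t) = 13, q^n = 4096, Hamming bound = 315, |C| = 582 > bound (violated).

Step 1: Compute V_q(n, t) = Σ_{j=0}^1 C(n, j) (q−1)^j.
  j = 0: C(12,0)·(1)^0 = 1·1 = 1.
  j = 1: C(12,1)·(1)^1 = 12·1 = 12.
  V_q(n, t) = 1 + 12 = 13.
Step 2: q^n = 2^12 = 4096.
Step 3: Hamming bound ⌊q^n / V_q(n,t)⌋ = ⌊4096/13⌋ = 315.
Step 4: Compare |C| = 582 to 315: violated.
The claimed |C| lies above the Hamming bound, so no 2-ary code of length 12 with d ≥ 3 can have 582 codewords.


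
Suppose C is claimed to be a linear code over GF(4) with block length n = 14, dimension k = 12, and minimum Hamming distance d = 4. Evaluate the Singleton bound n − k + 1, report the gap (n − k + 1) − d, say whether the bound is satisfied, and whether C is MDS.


Singleton RHS = n − k + 1 = 3, slack = -1, bound violated (no such code; not MDS).

Singleton bound: d ≤ n − k + 1.
Here n = 14, k = 12, so n − k + 1 = 3.
Given d = 4, check d ≤ 3: NO.
Slack = (n − k + 1) − d = -1.
The slack is negative: d = 4 exceeds n − k + 1 = 3 by 1, so the Singleton bound is violated and no linear [14, 12, 4]_4 code can exist. In particular it is not MDS (MDS requires d = n − k + 1 exactly).
Description: the claimed parameters are [14, 12, 4]_4; such a code would be impossible (violates the Singleton bound).


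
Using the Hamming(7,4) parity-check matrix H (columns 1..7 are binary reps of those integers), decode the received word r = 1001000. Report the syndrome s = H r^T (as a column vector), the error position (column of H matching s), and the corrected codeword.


s = (1, 0, 1)^T, error position = 5, corrected codeword c = 1001100

Compute s = H r^T mod 2 one row at a time:
  s_1 = 1 + 0 + 0 + 0 = 1 ≡ 1 (mod 2).
  s_2 = 0 + 0 + 0 + 0 = 0 ≡ 0 (mod 2).
  s_3 = 1 + 0 + 0 + 0 = 1 ≡ 1 (mod 2).
s = (1, 0, 1)^T — this equals column 5 of H (binary 101), so error is at position 5.
Correct: flip bit 5 of r = 1001000 to get c = 1001100.


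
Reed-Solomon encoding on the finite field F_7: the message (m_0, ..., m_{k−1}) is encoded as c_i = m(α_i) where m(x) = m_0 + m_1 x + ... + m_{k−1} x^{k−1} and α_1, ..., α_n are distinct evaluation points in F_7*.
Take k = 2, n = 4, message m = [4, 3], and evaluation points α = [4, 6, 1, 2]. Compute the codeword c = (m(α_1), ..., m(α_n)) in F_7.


c = [2, 1, 0, 3]

Message polynomial: m(x) = 4 + 3·x (mod 7).
For each evaluation point α_i, compute m(α_i) mod 7:
  α_1 = 4: Horner steps 3 → 2, so m(4) = 2.
  α_2 = 6: Horner steps 3 → 1, so m(6) = 1.
  α_3 = 1: Horner steps 3 → 0, so m(1) = 0.
  α_4 = 2: Horner steps 3 → 3, so m(2) = 3.
Codeword c = [2, 1, 0, 3] ∈ F_7^4.


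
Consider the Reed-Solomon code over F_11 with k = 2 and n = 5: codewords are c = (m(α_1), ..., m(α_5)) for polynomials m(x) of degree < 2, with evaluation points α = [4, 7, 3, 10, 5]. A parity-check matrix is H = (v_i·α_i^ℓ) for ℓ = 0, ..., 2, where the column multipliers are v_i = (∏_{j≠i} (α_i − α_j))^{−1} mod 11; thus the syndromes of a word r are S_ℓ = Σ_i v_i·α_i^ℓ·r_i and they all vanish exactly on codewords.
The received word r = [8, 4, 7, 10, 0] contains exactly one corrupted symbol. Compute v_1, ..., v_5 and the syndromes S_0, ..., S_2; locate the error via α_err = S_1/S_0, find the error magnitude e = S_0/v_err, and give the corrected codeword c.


S = (8, 10, 7), error at position 1, error magnitude e = 10, c = [9, 4, 7, 10, 0].

Step 1: column multipliers v_i = (∏_{j≠i}(α_i − α_j))^{−1} mod 11.
  i = 1 (α = 4): (4−7)(4−3)(4−10)(4−5) = (−3)·1·(−6)·(−1) = −18 ≡ 4, so v_1 = 4^{−1} = 3 (mod 11).
  i = 2 (α = 7): (7−4)(7−3)(7−10)(7−5) = 3·4·(−3)·2 = −72 ≡ 5, so v_2 = 5^{−1} = 9 (mod 11).
  i = 3 (α = 3): (3−4)(3−7)(3−10)(3−5) = (−1)·(−4)·(−7)·(−2) = 56 ≡ 1, so v_3 = 1^{−1} = 1 (mod 11).
  i = 4 (α = 10): (10−4)(10−7)(10−3)(10−5) = 6·3·7·5 = 630 ≡ 3, so v_4 = 3^{−1} = 4 (mod 11).
  i = 5 (α = 5): (5−4)(5−7)(5−3)(5−10) = 1·(−2)·2·(−5) = 20 ≡ 9, so v_5 = 9^{−1} = 5 (mod 11).
  v = [3, 9, 1, 4, 5].
Step 2: syndromes of r = [8, 4, 7, 10, 0] (all sums mod 11).
  S_0 = Σ v_i r_i = 3·8 + 9·4 + 1·7 + 4·10 + 5·0 = 107 ≡ 8.
  S_1 = Σ v_i α_i r_i = 3·4·8 + 9·7·4 + 1·3·7 + 4·10·10 + 5·5·0 = 769 ≡ 10.
  α_i^2 mod 11 = [5, 5, 9, 1, 3].
  S_2 = Σ v_i α_i^2 r_i = 3·5·8 + 9·5·4 + 1·9·7 + 4·1·10 + 5·3·0 = 403 ≡ 7.
  S = (8, 10, 7) ≠ 0, so r is not a codeword (an error is present).
Step 3: locate the error. For a single error e at position i, S_ℓ = v_i·e·α_i^ℓ, so α_err = S_1/S_0.
  S_0^{−1} = 8^{−1} = 7 (mod 11), so α_err = 10·7 = 70 ≡ 4 = α_1. Error position i = 1.
  Consistency check: S_2/S_1 = 7·10 = 70 ≡ 4 = α_err ✓ (single-error assumption holds).
Step 4: error magnitude e = S_0/v_1 = S_0·∏_{j≠1}(α_1 − α_j) = 8·4 = 32 ≡ 10 (mod 11).
Step 5: correct position 1: c_1 = r_1 − e = 8 − 10 ≡ 9 (mod 11). Hence c = [9, 4, 7, 10, 0].
  Check: interpolating c through the α_i gives m(x) = 1 + 2·x (degree < 2) with m(α_i) = c_i for every i, so c is indeed a codeword.


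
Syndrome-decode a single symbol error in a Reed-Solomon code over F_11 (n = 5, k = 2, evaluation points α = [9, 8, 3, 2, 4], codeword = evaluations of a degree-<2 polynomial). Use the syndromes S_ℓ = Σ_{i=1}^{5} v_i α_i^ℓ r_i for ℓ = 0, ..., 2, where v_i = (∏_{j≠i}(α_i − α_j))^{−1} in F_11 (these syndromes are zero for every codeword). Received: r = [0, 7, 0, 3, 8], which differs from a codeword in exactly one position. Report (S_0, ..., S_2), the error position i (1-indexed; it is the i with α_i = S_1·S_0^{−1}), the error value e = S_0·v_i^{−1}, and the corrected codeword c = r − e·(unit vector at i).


S = (7, 8, 6), error at position 1, error magnitude e = 7, c = [4, 7, 0, 3, 8].

Step 1: column multipliers v_i = (∏_{j≠i}(α_i − α_j))^{−1} mod 11.
  i = 1 (α = 9): (9−8)(9−3)(9−2)(9−4) = 1·6·7·5 = 210 ≡ 1, so v_1 = 1^{−1} = 1 (mod 11).
  i = 2 (α = 8): (8−9)(8−3)(8−2)(8−4) = (−1)·5·6·4 = −120 ≡ 1, so v_2 = 1^{−1} = 1 (mod 11).
  i = 3 (α = 3): (3−9)(3−8)(3−2)(3−4) = (−6)·(−5)·1·(−1) = −30 ≡ 3, so v_3 = 3^{−1} = 4 (mod 11).
  i = 4 (α = 2): (2−9)(2−8)(2−3)(2−4) = (−7)·(−6)·(−1)·(−2) = 84 ≡ 7, so v_4 = 7^{−1} = 8 (mod 11).
  i = 5 (α = 4): (4−9)(4−8)(4−3)(4−2) = (−5)·(−4)·1·2 = 40 ≡ 7, so v_5 = 7^{−1} = 8 (mod 11).
  v = [1, 1, 4, 8, 8].
Step 2: syndromes of r = [0, 7, 0, 3, 8] (all sums mod 11).
  S_0 = Σ v_i r_i = 1·0 + 1·7 + 4·0 + 8·3 + 8·8 = 95 ≡ 7.
  S_1 = Σ v_i α_i r_i = 1·9·0 + 1·8·7 + 4·3·0 + 8·2·3 + 8·4·8 = 360 ≡ 8.
  α_i^2 mod 11 = [4, 9, 9, 4, 5].
  S_2 = Σ v_i α_i^2 r_i = 1·4·0 + 1·9·7 + 4·9·0 + 8·4·3 + 8·5·8 = 479 ≡ 6.
  S = (7, 8, 6) ≠ 0, so r is not a codeword (an error is present).
Step 3: locate the error. For a single error e at position i, S_ℓ = v_i·e·α_i^ℓ, so α_err = S_1/S_0.
  S_0^{−1} = 7^{−1} = 8 (mod 11), so α_err = 8·8 = 64 ≡ 9 = α_1. Error position i = 1.
  Consistency check: S_2/S_1 = 6·7 = 42 ≡ 9 = α_err ✓ (single-error assumption holds).
Step 4: error magnitude e = S_0/v_1 = S_0·∏_{j≠1}(α_1 − α_j) = 7·1 = 7 ≡ 7 (mod 11).
Step 5: correct position 1: c_1 = r_1 − e = 0 − 7 ≡ 4 (mod 11). Hence c = [4, 7, 0, 3, 8].
  Check: interpolating c through the α_i gives m(x) = 9 + 8·x (degree < 2) with m(α_i) = c_i for every i, so c is indeed a codeword.


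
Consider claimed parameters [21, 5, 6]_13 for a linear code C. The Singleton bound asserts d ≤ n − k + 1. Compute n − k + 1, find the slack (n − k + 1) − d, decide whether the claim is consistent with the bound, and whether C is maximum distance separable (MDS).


Singleton RHS = n − k + 1 = 17, slack = 11, bound satisfied, not MDS.

Singleton bound: d ≤ n − k + 1.
Here n = 21, k = 5, so n − k + 1 = 17.
Given d = 6, check d ≤ 17: YES.
Slack = (n − k + 1) − d = 11.
The code is NOT MDS (slack = 11 > 0).
Description: the claimed parameters are [21, 5, 6]_13; such a code would be non-MDS.


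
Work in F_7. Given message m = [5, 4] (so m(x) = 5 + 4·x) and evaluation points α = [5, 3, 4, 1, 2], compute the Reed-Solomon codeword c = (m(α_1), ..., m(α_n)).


c = [4, 3, 0, 2, 6]

Message polynomial: m(x) = 5 + 4·x (mod 7).
For each evaluation point α_i, compute m(α_i) mod 7:
  α_1 = 5: Horner steps 4 → 4, so m(5) = 4.
  α_2 = 3: Horner steps 4 → 3, so m(3) = 3.
  α_3 = 4: Horner steps 4 → 0, so m(4) = 0.
  α_4 = 1: Horner steps 4 → 2, so m(1) = 2.
  α_5 = 2: Horner steps 4 → 6, so m(2) = 6.
Codeword c = [4, 3, 0, 2, 6] ∈ F_7^5.


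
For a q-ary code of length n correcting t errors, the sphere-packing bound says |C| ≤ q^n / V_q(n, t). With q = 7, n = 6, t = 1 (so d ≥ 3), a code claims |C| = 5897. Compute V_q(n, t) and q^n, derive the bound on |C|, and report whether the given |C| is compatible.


V_q(n, t) = 37, q^n = 117649, Hamming bound = 3179, |C| = 5897 > bound (violated).

Step 1: Compute V_q(n, t) = Σ_{j=0}^1 C(n, j) (q−1)^j.
  j = 0: C(6,0)·(6)^0 = 1·1 = 1.
  j = 1: C(6,1)·(6)^1 = 6·6 = 36.
  V_q(n, t) = 1 + 36 = 37.
Step 2: q^n = 7^6 = 117649.
Step 3: Hamming bound ⌊q^n / V_q(n,t)⌋ = ⌊117649/37⌋ = 3179.
Step 4: Compare |C| = 5897 to 3179: violated.
The claimed |C| lies above the Hamming bound, so no 7-ary code of length 6 with d ≥ 3 can have 5897 codewords.


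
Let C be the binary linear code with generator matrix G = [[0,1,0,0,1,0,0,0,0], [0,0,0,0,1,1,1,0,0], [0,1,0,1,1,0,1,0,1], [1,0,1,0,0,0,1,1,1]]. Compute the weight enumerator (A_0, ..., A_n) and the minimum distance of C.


Weight distribution: A_0 = 1, A_2 = 1, A_3 = 3, A_4 = 3, A_5 = 2, A_6 = 3, A_7 = 3. Minimum distance d = 2.

Enumerate all 2^4 = 16 messages m ∈ F_2^4.
For each, compute codeword c = mG in F_2^9, then tally its weight.
  m = 0000 → c = 000000000, weight = 0.
  m = 1000 → c = 010010000, weight = 2.
  m = 0100 → c = 000011100, weight = 3.
  m = 1100 → c = 010001100, weight = 3.
  m = 0010 → c = 010110101, weight = 5.
  m = 1010 → c = 000100101, weight = 3.
  m = 0110 → c = 010101001, weight = 4.
  m = 1110 → c = 000111001, weight = 4.
  m = 0001 → c = 101000111, weight = 5.
  m = 1001 → c = 111010111, weight = 7.
  m = 0101 → c = 101011011, weight = 6.
  m = 1101 → c = 111001011, weight = 6.
  m = 0011 → c = 111110010, weight = 6.
  m = 1011 → c = 101100010, weight = 4.
  m = 0111 → c = 111101110, weight = 7.
  m = 1111 → c = 101111110, weight = 7.
Tally weights:
  weight 0: 1 codewords.
  weight 2: 1 codewords.
  weight 3: 3 codewords.
  weight 4: 3 codewords.
  weight 5: 2 codewords.
  weight 6: 3 codewords.
  weight 7: 3 codewords.
Minimum distance d = smallest w > 0 with A_w > 0 = 2.
Sanity: Σ A_w = 16 = 2^4 = 16 ✓.


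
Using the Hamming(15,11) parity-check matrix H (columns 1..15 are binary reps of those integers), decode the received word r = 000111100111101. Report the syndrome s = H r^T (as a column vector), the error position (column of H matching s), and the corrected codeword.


s = (1, 1, 1, 1)^T, error position = 15, corrected codeword c = 000111100111100

Compute s = H r^T mod 2 one row at a time:
  s_1 = 0 + 0 + 1 + 1 + 1 + 1 + 0 + 1 = 5 ≡ 1 (mod 2).
  s_2 = 1 + 1 + 1 + 1 + 1 + 1 + 0 + 1 = 7 ≡ 1 (mod 2).
  s_3 = 0 + 0 + 1 + 1 + 1 + 1 + 0 + 1 = 5 ≡ 1 (mod 2).
  s_4 = 0 + 0 + 1 + 1 + 0 + 1 + 1 + 1 = 5 ≡ 1 (mod 2).
s = (1, 1, 1, 1)^T — this equals column 15 of H (binary 1111), so error is at position 15.
Correct: flip bit 15 of r = 000111100111101 to get c = 000111100111100.


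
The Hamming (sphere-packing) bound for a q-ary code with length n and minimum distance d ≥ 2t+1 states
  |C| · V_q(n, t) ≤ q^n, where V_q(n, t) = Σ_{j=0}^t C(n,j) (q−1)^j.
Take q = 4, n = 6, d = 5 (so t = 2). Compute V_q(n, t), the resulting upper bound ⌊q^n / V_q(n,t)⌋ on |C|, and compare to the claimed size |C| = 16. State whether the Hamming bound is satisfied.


V_q(n, t) = 154, q^n = 4096, Hamming bound = 26, |C| = 16 ≤ bound (satisfied).

Step 1: Compute V_q(n, t) = Σ_{j=0}^2 C(n, j) (q−1)^j.
  j = 0: C(6,0)·(3)^0 = 1·1 = 1.
  j = 1: C(6,1)·(3)^1 = 6·3 = 18.
  j = 2: C(6,2)·(3)^2 = 15·9 = 135.
  V_q(n, t) = 1 + 18 + 135 = 154.
Step 2: q^n = 4^6 = 4096.
Step 3: Hamming bound ⌊q^n / V_q(n,t)⌋ = ⌊4096/154⌋ = 26.
Step 4: Compare |C| = 16 to 26: satisfied.
The claimed |C| lies below the Hamming bound.


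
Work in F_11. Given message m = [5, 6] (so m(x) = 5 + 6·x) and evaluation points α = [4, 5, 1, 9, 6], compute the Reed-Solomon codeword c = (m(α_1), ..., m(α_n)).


c = [7, 2, 0, 4, 8]

Message polynomial: m(x) = 5 + 6·x (mod 11).
For each evaluation point α_i, compute m(α_i) mod 11:
  α_1 = 4: Horner steps 6 → 7, so m(4) = 7.
  α_2 = 5: Horner steps 6 → 2, so m(5) = 2.
  α_3 = 1: Horner steps 6 → 0, so m(1) = 0.
  α_4 = 9: Horner steps 6 → 4, so m(9) = 4.
  α_5 = 6: Horner steps 6 → 8, so m(6) = 8.
Codeword c = [7, 2, 0, 4, 8] ∈ F_11^5.


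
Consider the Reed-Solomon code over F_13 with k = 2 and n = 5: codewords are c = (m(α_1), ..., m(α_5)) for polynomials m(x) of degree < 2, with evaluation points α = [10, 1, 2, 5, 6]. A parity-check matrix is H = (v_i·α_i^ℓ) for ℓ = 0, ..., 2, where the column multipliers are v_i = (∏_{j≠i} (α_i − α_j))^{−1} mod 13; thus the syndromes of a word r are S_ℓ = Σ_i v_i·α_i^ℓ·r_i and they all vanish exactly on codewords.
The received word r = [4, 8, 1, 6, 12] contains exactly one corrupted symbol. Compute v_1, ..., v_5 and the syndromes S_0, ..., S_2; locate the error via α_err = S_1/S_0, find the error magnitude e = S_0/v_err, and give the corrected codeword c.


S = (2, 7, 5), error at position 1, error magnitude e = 7, c = [10, 8, 1, 6, 12].

Step 1: column multipliers v_i = (∏_{j≠i}(α_i − α_j))^{−1} mod 13.
  i = 1 (α = 10): (10−1)(10−2)(10−5)(10−6) = 9·8·5·4 = 1440 ≡ 10, so v_1 = 10^{−1} = 4 (mod 13).
  i = 2 (α = 1): (1−10)(1−2)(1−5)(1−6) = (−9)·(−1)·(−4)·(−5) = 180 ≡ 11, so v_2 = 11^{−1} = 6 (mod 13).
  i = 3 (α = 2): (2−10)(2−1)(2−5)(2−6) = (−8)·1·(−3)·(−4) = −96 ≡ 8, so v_3 = 8^{−1} = 5 (mod 13).
  i = 4 (α = 5): (5−10)(5−1)(5−2)(5−6) = (−5)·4·3·(−1) = 60 ≡ 8, so v_4 = 8^{−1} = 5 (mod 13).
  i = 5 (α = 6): (6−10)(6−1)(6−2)(6−5) = (−4)·5·4·1 = −80 ≡ 11, so v_5 = 11^{−1} = 6 (mod 13).
  v = [4, 6, 5, 5, 6].
Step 2: syndromes of r = [4, 8, 1, 6, 12] (all sums mod 13).
  S_0 = Σ v_i r_i = 4·4 + 6·8 + 5·1 + 5·6 + 6·12 = 171 ≡ 2.
  S_1 = Σ v_i α_i r_i = 4·10·4 + 6·1·8 + 5·2·1 + 5·5·6 + 6·6·12 = 800 ≡ 7.
  α_i^2 mod 13 = [9, 1, 4, 12, 10].
  S_2 = Σ v_i α_i^2 r_i = 4·9·4 + 6·1·8 + 5·4·1 + 5·12·6 + 6·10·12 = 1292 ≡ 5.
  S = (2, 7, 5) ≠ 0, so r is not a codeword (an error is present).
Step 3: locate the error. For a single error e at position i, S_ℓ = v_i·e·α_i^ℓ, so α_err = S_1/S_0.
  S_0^{−1} = 2^{−1} = 7 (mod 13), so α_err = 7·7 = 49 ≡ 10 = α_1. Error position i = 1.
  Consistency check: S_2/S_1 = 5·2 = 10 ≡ 10 = α_err ✓ (single-error assumption holds).
Step 4: error magnitude e = S_0/v_1 = S_0·∏_{j≠1}(α_1 − α_j) = 2·10 = 20 ≡ 7 (mod 13).
Step 5: correct position 1: c_1 = r_1 − e = 4 − 7 ≡ 10 (mod 13). Hence c = [10, 8, 1, 6, 12].
  Check: interpolating c through the α_i gives m(x) = 2 + 6·x (degree < 2) with m(α_i) = c_i for every i, so c is indeed a codeword.


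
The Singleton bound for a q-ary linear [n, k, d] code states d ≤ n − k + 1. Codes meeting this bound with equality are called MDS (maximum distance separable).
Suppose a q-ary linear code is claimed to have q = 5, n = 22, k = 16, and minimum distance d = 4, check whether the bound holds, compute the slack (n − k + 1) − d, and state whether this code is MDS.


Singleton RHS = n − k + 1 = 7, slack = 3, bound satisfied, not MDS.

Singleton bound: d ≤ n − k + 1.
Here n = 22, k = 16, so n − k + 1 = 7.
Given d = 4, check d ≤ 7: YES.
Slack = (n − k + 1) − d = 3.
The code is NOT MDS (slack = 3 > 0).
Description: the claimed parameters are [22, 16, 4]_5; such a code would be non-MDS.


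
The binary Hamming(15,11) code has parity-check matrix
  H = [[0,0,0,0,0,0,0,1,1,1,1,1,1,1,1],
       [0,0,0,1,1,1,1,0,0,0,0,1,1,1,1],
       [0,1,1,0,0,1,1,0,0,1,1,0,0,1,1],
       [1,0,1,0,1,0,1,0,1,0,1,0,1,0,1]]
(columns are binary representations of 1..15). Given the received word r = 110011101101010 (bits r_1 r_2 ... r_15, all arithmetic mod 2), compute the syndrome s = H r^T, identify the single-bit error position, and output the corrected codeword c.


s = (0, 1, 1, 0)^T, error position = 6, corrected codeword c = 110010101101010

Compute s = H r^T mod 2 one row at a time:
  s_1 = 0 + 1 + 1 + 0 + 1 + 0 + 1 + 0 = 4 ≡ 0 (mod 2).
  s_2 = 0 + 1 + 1 + 1 + 1 + 0 + 1 + 0 = 5 ≡ 1 (mod 2).
  s_3 = 1 + 0 + 1 + 1 + 1 + 0 + 1 + 0 = 5 ≡ 1 (mod 2).
  s_4 = 1 + 0 + 1 + 1 + 1 + 0 + 0 + 0 = 4 ≡ 0 (mod 2).
s = (0, 1, 1, 0)^T — this equals column 6 of H (binary 0110), so error is at position 6.
Correct: flip bit 6 of r = 110011101101010 to get c = 110010101101010.


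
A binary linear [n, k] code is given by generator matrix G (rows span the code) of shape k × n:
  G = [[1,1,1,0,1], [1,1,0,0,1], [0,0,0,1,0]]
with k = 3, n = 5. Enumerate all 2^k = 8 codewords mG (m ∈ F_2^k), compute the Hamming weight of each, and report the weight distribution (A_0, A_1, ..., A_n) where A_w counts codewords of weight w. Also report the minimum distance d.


Weight distribution: A_0 = 1, A_1 = 2, A_2 = 1, A_3 = 1, A_4 = 2, A_5 = 1. Minimum distance d = 1.

Enumerate all 2^3 = 8 messages m ∈ F_2^3.
For each, compute codeword c = mG in F_2^5, then tally its weight.
  m = 000 → c = 00000, weight = 0.
  m = 100 → c = 11101, weight = 4.
  m = 010 → c = 11001, weight = 3.
  m = 110 → c = 00100, weight = 1.
  m = 001 → c = 00010, weight = 1.
  m = 101 → c = 11111, weight = 5.
  m = 011 → c = 11011, weight = 4.
  m = 111 → c = 00110, weight = 2.
Tally weights:
  weight 0: 1 codewords.
  weight 1: 2 codewords.
  weight 2: 1 codewords.
  weight 3: 1 codewords.
  weight 4: 2 codewords.
  weight 5: 1 codewords.
Minimum distance d = smallest w > 0 with A_w > 0 = 1.
Sanity: Σ A_w = 8 = 2^3 = 8 ✓.


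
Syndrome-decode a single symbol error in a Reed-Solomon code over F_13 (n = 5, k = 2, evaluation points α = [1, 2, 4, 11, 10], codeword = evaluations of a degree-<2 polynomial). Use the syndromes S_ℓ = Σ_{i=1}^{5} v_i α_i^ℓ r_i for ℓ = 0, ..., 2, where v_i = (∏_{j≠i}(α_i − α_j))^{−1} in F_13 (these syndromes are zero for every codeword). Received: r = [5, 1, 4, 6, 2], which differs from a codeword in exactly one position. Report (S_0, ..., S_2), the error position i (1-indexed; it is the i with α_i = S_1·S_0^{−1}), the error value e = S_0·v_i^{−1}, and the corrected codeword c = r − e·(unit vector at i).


S = (8, 3, 6), error at position 2, error magnitude e = 5, c = [5, 9, 4, 6, 2].

Step 1: column multipliers v_i = (∏_{j≠i}(α_i − α_j))^{−1} mod 13.
  i = 1 (α = 1): (1−2)(1−4)(1−11)(1−10) = (−1)·(−3)·(−10)·(−9) = 270 ≡ 10, so v_1 = 10^{−1} = 4 (mod 13).
  i = 2 (α = 2): (2−1)(2−4)(2−11)(2−10) = 1·(−2)·(−9)·(−8) = −144 ≡ 12, so v_2 = 12^{−1} = 12 (mod 13).
  i = 3 (α = 4): (4−1)(4−2)(4−11)(4−10) = 3·2·(−7)·(−6) = 252 ≡ 5, so v_3 = 5^{−1} = 8 (mod 13).
  i = 4 (α = 11): (11−1)(11−2)(11−4)(11−10) = 10·9·7·1 = 630 ≡ 6, so v_4 = 6^{−1} = 11 (mod 13).
  i = 5 (α = 10): (10−1)(10−2)(10−4)(10−11) = 9·8·6·(−1) = −432 ≡ 10, so v_5 = 10^{−1} = 4 (mod 13).
  v = [4, 12, 8, 11, 4].
Step 2: syndromes of r = [5, 1, 4, 6, 2] (all sums mod 13).
  S_0 = Σ v_i r_i = 4·5 + 12·1 + 8·4 + 11·6 + 4·2 = 138 ≡ 8.
  S_1 = Σ v_i α_i r_i = 4·1·5 + 12·2·1 + 8·4·4 + 11·11·6 + 4·10·2 = 978 ≡ 3.
  α_i^2 mod 13 = [1, 4, 3, 4, 9].
  S_2 = Σ v_i α_i^2 r_i = 4·1·5 + 12·4·1 + 8·3·4 + 11·4·6 + 4·9·2 = 500 ≡ 6.
  S = (8, 3, 6) ≠ 0, so r is not a codeword (an error is present).
Step 3: locate the error. For a single error e at position i, S_ℓ = v_i·e·α_i^ℓ, so α_err = S_1/S_0.
  S_0^{−1} = 8^{−1} = 5 (mod 13), so α_err = 3·5 = 15 ≡ 2 = α_2. Error position i = 2.
  Consistency check: S_2/S_1 = 6·9 = 54 ≡ 2 = α_err ✓ (single-error assumption holds).
Step 4: error magnitude e = S_0/v_2 = S_0·∏_{j≠2}(α_2 − α_j) = 8·12 = 96 ≡ 5 (mod 13).
Step 5: correct position 2: c_2 = r_2 − e = 1 − 5 ≡ 9 (mod 13). Hence c = [5, 9, 4, 6, 2].
  Check: interpolating c through the α_i gives m(x) = 1 + 4·x (degree < 2) with m(α_i) = c_i for every i, so c is indeed a codeword.


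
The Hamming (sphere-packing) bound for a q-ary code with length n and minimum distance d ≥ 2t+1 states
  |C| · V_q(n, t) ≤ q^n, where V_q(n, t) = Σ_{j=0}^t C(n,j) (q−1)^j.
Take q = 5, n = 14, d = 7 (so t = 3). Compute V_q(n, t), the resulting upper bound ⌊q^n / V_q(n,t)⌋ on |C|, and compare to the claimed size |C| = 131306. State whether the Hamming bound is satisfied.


V_q(n, t) = 24809, q^n = 6103515625, Hamming bound = 246020, |C| = 131306 ≤ bound (satisfied).

Step 1: Compute V_q(n, t) = Σ_{j=0}^3 C(n, j) (q−1)^j.
  j = 0: C(14,0)·(4)^0 = 1·1 = 1.
  j = 1: C(14,1)·(4)^1 = 14·4 = 56.
  j = 2: C(14,2)·(4)^2 = 91·16 = 1456.
  j = 3: C(14,3)·(4)^3 = 364·64 = 23296.
  V_q(n, t) = 1 + 56 + 1456 + 23296 = 24809.
Step 2: q^n = 5^14 = 6103515625.
Step 3: Hamming bound ⌊q^n / V_q(n,t)⌋ = ⌊6103515625/24809⌋ = 246020.
Step 4: Compare |C| = 131306 to 246020: satisfied.
The claimed |C| lies below the Hamming bound.


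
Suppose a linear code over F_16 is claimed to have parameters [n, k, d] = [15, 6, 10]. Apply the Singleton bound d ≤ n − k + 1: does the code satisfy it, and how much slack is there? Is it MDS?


Singleton RHS = n − k + 1 = 10, slack = 0, bound satisfied, MDS.

Singleton bound: d ≤ n − k + 1.
Here n = 15, k = 6, so n − k + 1 = 10.
Given d = 10, check d ≤ 10: YES.
Slack = (n − k + 1) − d = 0.
The code is MDS (slack = 0).
Description: the claimed parameters are [15, 6, 10]_16; such a code would be MDS (meets Singleton bound).


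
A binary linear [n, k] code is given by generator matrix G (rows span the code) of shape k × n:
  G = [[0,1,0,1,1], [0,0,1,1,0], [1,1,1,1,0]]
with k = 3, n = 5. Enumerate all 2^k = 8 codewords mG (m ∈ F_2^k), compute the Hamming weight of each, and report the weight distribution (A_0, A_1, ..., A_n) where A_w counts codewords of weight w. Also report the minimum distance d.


Weight distribution: A_0 = 1, A_2 = 2, A_3 = 4, A_4 = 1. Minimum distance d = 2.

Enumerate all 2^3 = 8 messages m ∈ F_2^3.
For each, compute codeword c = mG in F_2^5, then tally its weight.
  m = 000 → c = 00000, weight = 0.
  m = 100 → c = 01011, weight = 3.
  m = 010 → c = 00110, weight = 2.
  m = 110 → c = 01101, weight = 3.
  m = 001 → c = 11110, weight = 4.
  m = 101 → c = 10101, weight = 3.
  m = 011 → c = 11000, weight = 2.
  m = 111 → c = 10011, weight = 3.
Tally weights:
  weight 0: 1 codewords.
  weight 2: 2 codewords.
  weight 3: 4 codewords.
  weight 4: 1 codewords.
Minimum distance d = smallest w > 0 with A_w > 0 = 2.
Sanity: Σ A_w = 8 = 2^3 = 8 ✓.


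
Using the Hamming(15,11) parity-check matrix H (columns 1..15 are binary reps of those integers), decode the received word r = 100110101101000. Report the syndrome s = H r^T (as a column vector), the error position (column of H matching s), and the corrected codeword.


s = (1, 0, 0, 0)^T, error position = 8, corrected codeword c = 100110111101000

Compute s = H r^T mod 2 one row at a time:
  s_1 = 0 + 1 + 1 + 0 + 1 + 0 + 0 + 0 = 3 ≡ 1 (mod 2).
  s_2 = 1 + 1 + 0 + 1 + 1 + 0 + 0 + 0 = 4 ≡ 0 (mod 2).
  s_3 = 0 + 0 + 0 + 1 + 1 + 0 + 0 + 0 = 2 ≡ 0 (mod 2).
  s_4 = 1 + 0 + 1 + 1 + 1 + 0 + 0 + 0 = 4 ≡ 0 (mod 2).
s = (1, 0, 0, 0)^T — this equals column 8 of H (binary 1000), so error is at position 8.
Correct: flip bit 8 of r = 100110101101000 to get c = 100110111101000.
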